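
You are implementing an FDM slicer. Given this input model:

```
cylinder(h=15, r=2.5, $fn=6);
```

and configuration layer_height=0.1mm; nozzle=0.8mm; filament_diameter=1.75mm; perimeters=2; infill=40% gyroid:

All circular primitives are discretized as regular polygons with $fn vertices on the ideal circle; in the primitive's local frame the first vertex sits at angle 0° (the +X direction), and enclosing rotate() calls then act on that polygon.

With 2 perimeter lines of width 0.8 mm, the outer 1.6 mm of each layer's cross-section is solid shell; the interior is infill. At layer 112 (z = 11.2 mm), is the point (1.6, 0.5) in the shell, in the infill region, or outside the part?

shell

At z = 11.2 mm: the r=2.5 cylinder gives a regular 6-gon of circumradius 2.5 (constant along its height). Overall, the cross-section is a single solid region. The nearest boundary edge runs (2.50, 0.00)→(1.25, 2.17); distance from the point to it = 0.53 mm. The point is inside the cross-section, 0.53 mm from the nearest boundary — within the 1.6 mm shell band (2 × 0.8).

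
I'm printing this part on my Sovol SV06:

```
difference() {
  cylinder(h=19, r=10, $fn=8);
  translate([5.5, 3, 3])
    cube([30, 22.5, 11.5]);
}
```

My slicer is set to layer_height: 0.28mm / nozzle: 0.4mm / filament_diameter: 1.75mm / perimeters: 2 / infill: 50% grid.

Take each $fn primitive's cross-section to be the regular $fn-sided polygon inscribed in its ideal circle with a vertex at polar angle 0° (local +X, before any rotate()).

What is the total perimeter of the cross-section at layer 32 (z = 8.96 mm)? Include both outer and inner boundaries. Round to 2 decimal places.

At z = 8.96 mm: the cylinder: section is a regular 8-gon, circumradius r=10 (perimeter = 2·8·10.000·sin(180°/8) = 61.23 mm); the cube at (5.5, 3) (footprint 30×22.5) is included at this height (perimeter 105.00 mm); Taking the first minus the rest: starting from the r=10 cylinder, the 30×22.5 cube at (5.5, 3) partially overlaps it — only the 10.34 mm² overlap (of its 675.00 mm²) is removed, clipping the outline — boundary = 63.10 mm. Overall, the cross-section is a single solid region. Total boundary length (outer) = 63.10 mm.

63.10 mm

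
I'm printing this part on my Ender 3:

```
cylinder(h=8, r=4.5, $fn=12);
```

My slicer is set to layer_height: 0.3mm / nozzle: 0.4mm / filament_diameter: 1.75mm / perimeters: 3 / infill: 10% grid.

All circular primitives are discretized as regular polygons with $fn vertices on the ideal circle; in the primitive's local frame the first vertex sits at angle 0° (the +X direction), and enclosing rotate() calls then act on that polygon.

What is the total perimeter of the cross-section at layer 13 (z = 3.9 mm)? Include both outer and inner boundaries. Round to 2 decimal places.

27.95 mm

At z = 3.9 mm: the cylinder: section is a regular 12-gon, circumradius r=4.5 (perimeter = 2·12·4.500·sin(180°/12) = 27.95 mm). Overall, the cross-section is a single solid region. Total boundary length (outer) = 27.95 mm.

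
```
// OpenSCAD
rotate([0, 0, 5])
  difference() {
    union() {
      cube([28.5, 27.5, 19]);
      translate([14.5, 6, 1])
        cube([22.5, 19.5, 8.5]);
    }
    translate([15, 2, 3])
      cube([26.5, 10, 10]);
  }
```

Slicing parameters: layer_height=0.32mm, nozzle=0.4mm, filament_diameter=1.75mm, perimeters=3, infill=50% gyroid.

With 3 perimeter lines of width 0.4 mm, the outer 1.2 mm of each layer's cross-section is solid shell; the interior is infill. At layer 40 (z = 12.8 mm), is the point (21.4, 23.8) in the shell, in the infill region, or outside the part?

infill

At z = 12.8 mm: the cube is present — its section is the full 28.5×27.5 rectangle; the cube at (14.5, 6) is not intersected at this z (z outside [1, 9.5]); Taking the union: only the 28.5×27.5 cube is present, so the union is just that shape — 1 connected region; the cube at (15, 2) (footprint 26.5×10) is included at this height; Taking the first minus the rest: starting from that combined region, the 26.5×10 cube at (15, 2) partially overlaps it — only the 135.00 mm² overlap (of its 265.00 mm²) is removed, clipping the outline — 1 connected region; (rotated 5° about Z; rotation is an isometry so areas/perimeters/island counts are preserved). Overall, the cross-section is a single solid region. Undo the 5° rotation: the query point maps to (23.393, 21.844) in the un-rotated model frame. The nearest boundary edge runs (28.50, 27.50)→(28.50, 12.00); distance from the point to it = 5.11 mm. The point is inside the cross-section and 5.11 mm from the nearest boundary — more than the 1.2 mm shell width (3 × 0.4), so it's in the infill interior.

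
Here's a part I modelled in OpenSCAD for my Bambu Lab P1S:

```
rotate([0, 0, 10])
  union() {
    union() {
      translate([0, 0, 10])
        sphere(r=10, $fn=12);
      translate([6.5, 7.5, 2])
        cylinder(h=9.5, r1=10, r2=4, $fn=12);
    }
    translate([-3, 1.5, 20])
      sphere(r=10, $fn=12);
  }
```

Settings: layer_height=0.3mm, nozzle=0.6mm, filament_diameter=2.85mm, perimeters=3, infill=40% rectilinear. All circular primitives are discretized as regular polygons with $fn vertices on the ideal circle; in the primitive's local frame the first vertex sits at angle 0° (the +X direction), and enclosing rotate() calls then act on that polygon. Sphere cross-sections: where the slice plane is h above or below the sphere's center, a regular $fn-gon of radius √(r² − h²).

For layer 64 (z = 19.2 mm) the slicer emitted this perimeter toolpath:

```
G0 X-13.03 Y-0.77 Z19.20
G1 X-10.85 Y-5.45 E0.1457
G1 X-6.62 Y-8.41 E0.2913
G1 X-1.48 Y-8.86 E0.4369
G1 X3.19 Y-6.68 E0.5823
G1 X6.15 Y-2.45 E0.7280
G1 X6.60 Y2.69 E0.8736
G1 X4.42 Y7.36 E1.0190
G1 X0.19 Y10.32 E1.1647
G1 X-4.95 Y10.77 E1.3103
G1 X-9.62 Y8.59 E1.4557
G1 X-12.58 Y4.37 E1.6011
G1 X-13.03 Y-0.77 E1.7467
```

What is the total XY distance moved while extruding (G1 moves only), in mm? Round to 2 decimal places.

Sum the Euclidean lengths of each G1 segment: total = 61.91 mm.

61.91 mm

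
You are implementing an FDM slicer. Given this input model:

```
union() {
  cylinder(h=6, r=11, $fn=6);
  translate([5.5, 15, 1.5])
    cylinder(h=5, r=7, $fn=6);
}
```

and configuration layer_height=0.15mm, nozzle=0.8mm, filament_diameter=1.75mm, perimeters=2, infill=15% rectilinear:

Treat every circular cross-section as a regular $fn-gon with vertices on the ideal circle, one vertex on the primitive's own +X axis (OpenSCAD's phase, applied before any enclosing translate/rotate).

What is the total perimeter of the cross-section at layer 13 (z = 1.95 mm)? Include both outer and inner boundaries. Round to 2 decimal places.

At z = 1.95 mm: the r=11 cylinder gives a regular 6-gon of circumradius 11 (constant along its height) (perimeter = 2·6·11.000·sin(180°/6) = 66.00 mm); the r=7 cylinder at (5.5, 15) contributes a regular 6-gon of circumradius 7 (perimeter = 2·6·7.000·sin(180°/6) = 42.00 mm); Merging all regions: the regions partially overlap (shared area 2.26 mm²), so the edge portions inside another operand are dropped and the merged outline is re-measured after clipping — boundary = 98.96 mm. Overall, the cross-section is a single solid region. Total boundary length (outer) = 98.96 mm.

98.96 mm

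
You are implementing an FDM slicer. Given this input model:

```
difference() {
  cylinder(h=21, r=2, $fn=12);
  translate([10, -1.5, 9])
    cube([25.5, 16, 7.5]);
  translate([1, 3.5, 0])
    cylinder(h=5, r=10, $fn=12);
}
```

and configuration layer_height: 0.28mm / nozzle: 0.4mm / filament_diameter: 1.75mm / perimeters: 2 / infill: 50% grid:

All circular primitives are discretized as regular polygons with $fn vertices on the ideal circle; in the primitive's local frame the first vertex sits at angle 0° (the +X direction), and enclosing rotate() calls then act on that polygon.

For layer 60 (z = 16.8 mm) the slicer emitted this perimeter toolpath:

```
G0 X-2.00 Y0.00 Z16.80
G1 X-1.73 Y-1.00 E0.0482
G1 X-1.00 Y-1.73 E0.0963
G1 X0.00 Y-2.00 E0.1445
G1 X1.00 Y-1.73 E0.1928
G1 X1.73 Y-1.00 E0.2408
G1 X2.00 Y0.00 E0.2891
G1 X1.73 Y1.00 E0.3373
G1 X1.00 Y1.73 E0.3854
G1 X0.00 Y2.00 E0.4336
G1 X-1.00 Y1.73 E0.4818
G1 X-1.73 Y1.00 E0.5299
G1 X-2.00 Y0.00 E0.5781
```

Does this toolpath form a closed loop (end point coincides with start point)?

yes

Start point (G0): (-2.00, 0.00). End point (last G1): the path returns to the start — closed.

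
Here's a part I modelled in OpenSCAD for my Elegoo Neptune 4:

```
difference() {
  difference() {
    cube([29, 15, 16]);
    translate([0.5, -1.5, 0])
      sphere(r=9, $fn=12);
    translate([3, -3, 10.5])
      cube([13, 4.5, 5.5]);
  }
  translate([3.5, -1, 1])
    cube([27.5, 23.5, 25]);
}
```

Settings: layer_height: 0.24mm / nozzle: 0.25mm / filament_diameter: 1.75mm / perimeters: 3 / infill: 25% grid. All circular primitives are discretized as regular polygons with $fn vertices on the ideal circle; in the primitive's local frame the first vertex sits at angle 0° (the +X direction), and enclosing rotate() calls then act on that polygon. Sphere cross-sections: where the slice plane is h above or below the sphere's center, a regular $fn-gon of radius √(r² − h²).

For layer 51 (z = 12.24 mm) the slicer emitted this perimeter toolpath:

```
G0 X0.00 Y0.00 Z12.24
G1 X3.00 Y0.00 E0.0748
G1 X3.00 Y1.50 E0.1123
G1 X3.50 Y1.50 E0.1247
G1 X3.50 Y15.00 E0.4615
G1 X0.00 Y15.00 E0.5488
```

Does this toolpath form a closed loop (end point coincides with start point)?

Start point (G0): (0.00, 0.00). End point (last G1): the path does not return to the start — open.

no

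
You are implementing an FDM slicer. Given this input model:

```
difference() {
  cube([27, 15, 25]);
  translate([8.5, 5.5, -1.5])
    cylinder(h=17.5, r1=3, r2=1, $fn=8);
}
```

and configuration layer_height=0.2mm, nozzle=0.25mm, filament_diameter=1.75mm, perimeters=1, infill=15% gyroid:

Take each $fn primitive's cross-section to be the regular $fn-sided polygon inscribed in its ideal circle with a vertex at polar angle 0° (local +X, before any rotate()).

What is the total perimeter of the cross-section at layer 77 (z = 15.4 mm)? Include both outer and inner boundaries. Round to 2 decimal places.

At z = 15.4 mm: the cube (footprint 27×15) is included at this height (perimeter 84.00 mm); the cone at (8.5, 5.5) (r1=3→r2=1) has section circumradius 1.069 here — a regular 8-gon (perimeter = 2·8·1.069·sin(180°/8) = 6.54 mm); Taking the first minus the rest: starting from the 27×15 cube, the cone at (8.5, 5.5) lies wholly inside it (removes its full 3.23 mm² and its 6.54 mm outline becomes a hole wall) — boundary (outer + 1 inner loop) = 90.54 mm. Overall, the cross-section is one region with 1 hole. Total boundary length (outer + inner) = 90.54 mm.

90.54 mm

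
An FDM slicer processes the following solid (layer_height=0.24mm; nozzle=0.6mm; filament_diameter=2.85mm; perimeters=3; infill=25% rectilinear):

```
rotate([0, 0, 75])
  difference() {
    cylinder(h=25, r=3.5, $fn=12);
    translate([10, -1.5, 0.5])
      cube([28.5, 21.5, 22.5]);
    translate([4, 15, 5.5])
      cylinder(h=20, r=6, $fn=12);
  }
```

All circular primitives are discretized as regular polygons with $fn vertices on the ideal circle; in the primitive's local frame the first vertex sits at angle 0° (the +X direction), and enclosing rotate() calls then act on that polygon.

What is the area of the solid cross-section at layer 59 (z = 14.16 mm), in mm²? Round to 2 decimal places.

At z = 14.16 mm: the r=3.5 cylinder contributes a regular 12-gon of circumradius 3.5 (area = (12/2)·3.500²·sin(360°/12) = 36.75 mm²); the cube at (10, -1.5) (footprint 28.5×21.5) is included at this height (area 612.75 mm²); the r=6 cylinder at (4, 15) contributes a regular 12-gon of circumradius 6 (area = (12/2)·6.000²·sin(360°/12) = 108.00 mm²); Taking the first minus the rest: starting from the r=3.5 cylinder (36.75 mm²), the 28.5×21.5 cube at (10, -1.5) misses the remaining region (no effect); the r=6 cylinder at (4, 15) misses the remaining region (no effect) — area = 36.75 mm²; (rotated 75° about Z; rotation is an isometry so areas/perimeters/island counts are preserved). Overall, the cross-section is a single solid region. Net area = 36.75 mm².

36.75 mm²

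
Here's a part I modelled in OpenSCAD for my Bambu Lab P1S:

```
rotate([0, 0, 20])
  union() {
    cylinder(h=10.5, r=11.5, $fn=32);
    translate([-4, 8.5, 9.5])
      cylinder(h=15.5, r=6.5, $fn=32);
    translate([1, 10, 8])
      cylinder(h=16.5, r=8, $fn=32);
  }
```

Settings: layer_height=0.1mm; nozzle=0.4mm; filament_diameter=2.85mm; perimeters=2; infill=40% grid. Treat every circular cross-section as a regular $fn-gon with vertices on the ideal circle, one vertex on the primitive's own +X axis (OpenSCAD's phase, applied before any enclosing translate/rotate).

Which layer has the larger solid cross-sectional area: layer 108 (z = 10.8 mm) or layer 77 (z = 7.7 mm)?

Layer 108 (z = 10.8): the cylinder does not reach this height (z outside [0, 10.5]); the r=6.5 cylinder at (-4, 8.5) contributes a regular 32-gon of circumradius 6.5 (area = (32/2)·6.500²·sin(360°/32) = 131.88 mm²); the cylinder at (1, 10): section is a regular 32-gon, circumradius r=8 (area = (32/2)·8.000²·sin(360°/32) = 199.77 mm²); Merging all regions: the regions partially overlap — summed areas 331.65 mm² minus the doubly-counted overlap 88.74 mm² gives 242.91 mm² — area = 242.91 mm²; (whole slice rotated 20° about Z — lengths, areas and connectivity unchanged). So its area = 242.91 mm². Layer 77 (z = 7.7): the r=11.5 cylinder contributes a regular 32-gon of circumradius 11.5 (area = (32/2)·11.500²·sin(360°/32) = 412.81 mm²); the cylinder at (-4, 8.5) does not reach this height (z outside [9.5, 25]); the cylinder at (1, 10) is absent (z outside [8, 24.5]); Merging all regions: only the r=11.5 cylinder is present, so the union is just that shape — area = 412.81 mm²; (whole slice rotated 20° about Z — lengths, areas and connectivity unchanged). So its area = 412.81 mm². Layer 77 is larger (412.81 vs 242.91 mm²).

layer 77 (z = 7.7 mm)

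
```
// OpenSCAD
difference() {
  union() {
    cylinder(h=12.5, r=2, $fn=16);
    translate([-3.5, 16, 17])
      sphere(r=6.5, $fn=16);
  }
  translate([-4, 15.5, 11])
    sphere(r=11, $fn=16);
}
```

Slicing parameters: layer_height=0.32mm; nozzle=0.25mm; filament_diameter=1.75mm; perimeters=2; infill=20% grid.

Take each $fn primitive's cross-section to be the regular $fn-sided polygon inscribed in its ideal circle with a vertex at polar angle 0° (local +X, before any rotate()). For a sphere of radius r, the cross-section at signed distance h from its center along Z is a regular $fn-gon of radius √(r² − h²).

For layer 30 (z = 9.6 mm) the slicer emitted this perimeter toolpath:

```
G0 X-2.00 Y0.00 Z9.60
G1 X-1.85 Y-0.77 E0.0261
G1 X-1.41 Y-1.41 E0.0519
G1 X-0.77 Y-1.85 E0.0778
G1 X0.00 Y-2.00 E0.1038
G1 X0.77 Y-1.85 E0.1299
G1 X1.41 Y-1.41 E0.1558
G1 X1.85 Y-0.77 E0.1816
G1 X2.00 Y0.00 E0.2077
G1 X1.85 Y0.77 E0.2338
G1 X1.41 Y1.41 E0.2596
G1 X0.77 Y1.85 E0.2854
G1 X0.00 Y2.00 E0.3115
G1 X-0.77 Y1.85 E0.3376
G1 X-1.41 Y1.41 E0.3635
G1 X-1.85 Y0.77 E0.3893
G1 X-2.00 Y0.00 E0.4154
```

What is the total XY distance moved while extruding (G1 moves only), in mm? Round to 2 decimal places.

12.49 mm

Sum the Euclidean lengths of each G1 segment: total = 12.49 mm.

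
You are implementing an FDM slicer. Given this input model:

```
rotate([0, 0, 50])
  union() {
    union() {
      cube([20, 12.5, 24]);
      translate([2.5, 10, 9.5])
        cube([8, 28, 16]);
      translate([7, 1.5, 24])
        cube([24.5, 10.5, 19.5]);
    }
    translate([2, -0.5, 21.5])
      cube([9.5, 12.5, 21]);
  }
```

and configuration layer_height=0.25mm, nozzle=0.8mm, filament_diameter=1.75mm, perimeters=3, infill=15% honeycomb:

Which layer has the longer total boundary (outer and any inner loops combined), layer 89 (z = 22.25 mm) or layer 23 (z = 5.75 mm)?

Layer 89 (z = 22.25): the cube is present — its section is the full 20×12.5 rectangle (perimeter 65.00 mm); the 8×28 cube at (2.5, 10) contributes its full rectangle (perimeter 72.00 mm); the cube at (7, 1.5) is absent (z outside [24, 43.5]); Merging all regions: the regions partially overlap (shared area 20.00 mm²), so the edge portions inside another operand are dropped and the merged outline is re-measured after clipping — boundary = 116.00 mm; the cube at (2, -0.5) (footprint 9.5×12.5) is included at this height (perimeter 44.00 mm); Taking the union: the regions partially overlap (shared area 114.00 mm²), so the edge portions inside another operand are dropped and the merged outline is re-measured after clipping — boundary = 117.00 mm; (whole slice rotated 50° about Z — lengths, areas and connectivity unchanged). So its perimeter = 117.00 mm. Layer 23 (z = 5.75): the 20×12.5 cube contributes its full rectangle (perimeter 65.00 mm); the cube at (2.5, 10) is absent (z outside [9.5, 25.5]); the cube at (7, 1.5) is absent (z outside [24, 43.5]); Combining (union): only the 20×12.5 cube is present, so the union is just that shape — boundary = 65.00 mm; the cube at (2, -0.5) is absent (z outside [21.5, 42.5]); Taking the union: only the result so far is present, so the union is just that shape — boundary = 65.00 mm; (rotated 50° about Z; rotation is an isometry so areas/perimeters/island counts are preserved). So its perimeter = 65.00 mm. Layer 89 is larger (117.00 vs 65.00 mm).

layer 89 (z = 22.25 mm)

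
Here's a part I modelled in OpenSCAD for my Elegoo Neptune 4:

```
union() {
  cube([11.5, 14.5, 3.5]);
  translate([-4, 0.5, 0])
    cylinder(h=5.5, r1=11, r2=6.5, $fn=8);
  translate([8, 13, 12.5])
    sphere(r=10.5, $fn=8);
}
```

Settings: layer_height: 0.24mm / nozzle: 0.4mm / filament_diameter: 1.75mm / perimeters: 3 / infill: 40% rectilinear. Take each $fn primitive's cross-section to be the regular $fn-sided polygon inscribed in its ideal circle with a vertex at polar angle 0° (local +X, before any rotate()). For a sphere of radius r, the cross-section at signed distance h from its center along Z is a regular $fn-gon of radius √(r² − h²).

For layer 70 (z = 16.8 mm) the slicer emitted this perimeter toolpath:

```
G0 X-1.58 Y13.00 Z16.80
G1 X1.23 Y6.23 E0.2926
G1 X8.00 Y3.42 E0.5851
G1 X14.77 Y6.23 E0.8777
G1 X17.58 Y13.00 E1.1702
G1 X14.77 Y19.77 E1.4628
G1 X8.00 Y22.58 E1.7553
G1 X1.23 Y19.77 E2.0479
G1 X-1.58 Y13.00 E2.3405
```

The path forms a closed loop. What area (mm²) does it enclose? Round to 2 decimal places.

Apply the shoelace formula to the sequence of (X, Y) vertices; enclosed area = 259.43 mm².

259.43 mm²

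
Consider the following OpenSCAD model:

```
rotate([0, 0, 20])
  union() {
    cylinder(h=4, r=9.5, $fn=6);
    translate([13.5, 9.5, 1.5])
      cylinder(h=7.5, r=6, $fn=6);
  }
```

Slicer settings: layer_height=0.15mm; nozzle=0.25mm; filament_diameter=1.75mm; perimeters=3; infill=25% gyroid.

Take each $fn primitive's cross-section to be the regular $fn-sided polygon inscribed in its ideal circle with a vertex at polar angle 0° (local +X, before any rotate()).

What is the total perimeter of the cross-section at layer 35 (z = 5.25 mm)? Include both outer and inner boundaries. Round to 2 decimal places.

36.00 mm

At z = 5.25 mm: the cylinder is not intersected at this z (z outside [0, 4]); the cylinder at (13.5, 9.5): section is a regular 6-gon, circumradius r=6 (perimeter = 2·6·6.000·sin(180°/6) = 36.00 mm); Merging all regions: only the r=6 cylinder at (13.5, 9.5) is present, so the union is just that shape — boundary = 36.00 mm; (rotated 20° about Z; rotation is an isometry so areas/perimeters/island counts are preserved). Overall, the cross-section is a single solid region. Total boundary length (outer) = 36.00 mm.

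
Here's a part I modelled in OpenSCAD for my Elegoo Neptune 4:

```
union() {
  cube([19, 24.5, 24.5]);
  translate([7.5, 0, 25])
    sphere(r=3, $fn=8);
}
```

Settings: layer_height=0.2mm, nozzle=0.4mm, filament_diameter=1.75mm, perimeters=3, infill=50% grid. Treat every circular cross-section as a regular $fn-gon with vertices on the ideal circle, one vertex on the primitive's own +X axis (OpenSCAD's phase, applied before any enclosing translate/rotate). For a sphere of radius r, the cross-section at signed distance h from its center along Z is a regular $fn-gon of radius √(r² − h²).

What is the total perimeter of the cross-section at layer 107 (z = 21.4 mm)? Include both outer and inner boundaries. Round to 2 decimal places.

At z = 21.4 mm: the cube (footprint 19×24.5) is included at this height (perimeter 87.00 mm); the sphere at (7.5, 0) is absent (|z−center|=3.600 > r=3); Merging all regions: only the 19×24.5 cube is present, so the union is just that shape — boundary = 87.00 mm. Overall, the cross-section is a single solid region. Total boundary length (outer) = 87.00 mm.

87.00 mm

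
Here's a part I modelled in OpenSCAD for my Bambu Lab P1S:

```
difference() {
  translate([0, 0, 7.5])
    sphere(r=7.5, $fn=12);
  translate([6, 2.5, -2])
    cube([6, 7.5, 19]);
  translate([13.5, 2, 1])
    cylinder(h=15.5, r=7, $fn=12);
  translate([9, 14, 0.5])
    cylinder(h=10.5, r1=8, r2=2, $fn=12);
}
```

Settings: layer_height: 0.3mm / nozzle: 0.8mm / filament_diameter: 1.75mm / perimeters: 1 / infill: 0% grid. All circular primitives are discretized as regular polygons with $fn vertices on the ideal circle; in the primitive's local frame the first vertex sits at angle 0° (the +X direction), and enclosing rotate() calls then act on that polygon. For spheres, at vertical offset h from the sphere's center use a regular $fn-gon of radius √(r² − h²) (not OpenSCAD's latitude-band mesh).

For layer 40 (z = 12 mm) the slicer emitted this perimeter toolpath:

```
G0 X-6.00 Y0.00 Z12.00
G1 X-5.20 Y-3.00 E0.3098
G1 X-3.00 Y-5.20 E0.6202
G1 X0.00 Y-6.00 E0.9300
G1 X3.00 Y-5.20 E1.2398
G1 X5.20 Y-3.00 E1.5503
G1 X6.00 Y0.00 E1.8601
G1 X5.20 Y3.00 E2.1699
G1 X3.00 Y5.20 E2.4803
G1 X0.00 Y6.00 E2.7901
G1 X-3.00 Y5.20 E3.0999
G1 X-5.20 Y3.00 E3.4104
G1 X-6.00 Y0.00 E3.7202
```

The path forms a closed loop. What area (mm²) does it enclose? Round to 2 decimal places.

Apply the shoelace formula to the sequence of (X, Y) vertices; enclosed area = 108.08 mm².

108.08 mm²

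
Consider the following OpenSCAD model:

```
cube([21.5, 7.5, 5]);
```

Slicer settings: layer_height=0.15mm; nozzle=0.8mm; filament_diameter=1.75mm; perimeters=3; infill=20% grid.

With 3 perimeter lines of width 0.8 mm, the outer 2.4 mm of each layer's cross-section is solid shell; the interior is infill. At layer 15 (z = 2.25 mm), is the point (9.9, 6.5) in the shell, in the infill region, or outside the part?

At z = 2.25 mm: the cube is present — its section is the full 21.5×7.5 rectangle. Overall, the cross-section is a single solid region. The nearest boundary edge runs (21.50, 7.50)→(0.00, 7.50); distance from the point to it = 1.00 mm. The point is inside the cross-section, 1.00 mm from the nearest boundary — within the 2.4 mm shell band (3 × 0.8).

shell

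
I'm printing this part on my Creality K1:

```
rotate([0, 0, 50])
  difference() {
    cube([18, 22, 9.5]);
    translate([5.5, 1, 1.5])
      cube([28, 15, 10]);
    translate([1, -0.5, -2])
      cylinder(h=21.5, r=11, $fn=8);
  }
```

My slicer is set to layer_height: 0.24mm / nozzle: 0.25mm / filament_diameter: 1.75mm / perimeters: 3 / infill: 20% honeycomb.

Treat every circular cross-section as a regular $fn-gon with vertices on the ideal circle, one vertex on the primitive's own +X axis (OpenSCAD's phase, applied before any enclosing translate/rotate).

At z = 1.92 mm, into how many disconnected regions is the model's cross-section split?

At z = 1.92 mm: the cube is present — its section is the full 18×22 rectangle; the cube at (5.5, 1) (footprint 28×15) is included at this height; the r=11 cylinder at (1, -0.5) gives a regular 8-gon of circumradius 11 (constant along its height); Taking the first minus the rest: starting from the 18×22 cube, the 28×15 cube at (5.5, 1) partially overlaps it — only the 187.50 mm² overlap (of its 420.00 mm²) is removed, clipping the outline; the r=11 cylinder at (1, -0.5) partially overlaps it — only the 59.43 mm² overlap (of its 342.24 mm²) is removed, clipping the outline — 2 connected regions; (whole slice rotated 50° about Z — lengths, areas and connectivity unchanged). The result has 2 disconnected regions.

2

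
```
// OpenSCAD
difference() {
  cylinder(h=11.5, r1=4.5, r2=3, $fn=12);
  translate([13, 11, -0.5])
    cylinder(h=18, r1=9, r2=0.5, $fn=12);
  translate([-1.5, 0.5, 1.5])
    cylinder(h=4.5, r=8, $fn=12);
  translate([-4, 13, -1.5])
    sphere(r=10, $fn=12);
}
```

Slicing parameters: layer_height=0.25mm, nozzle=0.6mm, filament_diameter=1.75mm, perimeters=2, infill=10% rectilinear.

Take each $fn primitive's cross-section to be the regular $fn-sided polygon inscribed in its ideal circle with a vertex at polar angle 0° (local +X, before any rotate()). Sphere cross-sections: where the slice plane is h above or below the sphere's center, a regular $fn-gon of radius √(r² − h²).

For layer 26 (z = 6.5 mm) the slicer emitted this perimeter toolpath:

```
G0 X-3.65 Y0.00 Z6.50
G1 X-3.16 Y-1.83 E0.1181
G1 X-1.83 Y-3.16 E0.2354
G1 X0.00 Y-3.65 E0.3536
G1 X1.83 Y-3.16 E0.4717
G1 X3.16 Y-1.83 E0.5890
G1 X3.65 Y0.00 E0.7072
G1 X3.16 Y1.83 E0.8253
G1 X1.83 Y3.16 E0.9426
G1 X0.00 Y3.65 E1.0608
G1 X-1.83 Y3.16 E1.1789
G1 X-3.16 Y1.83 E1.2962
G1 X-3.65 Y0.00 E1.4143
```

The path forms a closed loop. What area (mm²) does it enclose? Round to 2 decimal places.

39.99 mm²

Apply the shoelace formula to the sequence of (X, Y) vertices; enclosed area = 39.99 mm².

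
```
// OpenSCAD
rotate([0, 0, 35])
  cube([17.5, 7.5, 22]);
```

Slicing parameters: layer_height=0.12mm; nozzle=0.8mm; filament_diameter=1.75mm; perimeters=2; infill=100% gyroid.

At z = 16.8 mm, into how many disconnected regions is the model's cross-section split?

1

At z = 16.8 mm: the cube (footprint 17.5×7.5) is included at this height; (rotated 35° about Z; rotation is an isometry so areas/perimeters/island counts are preserved). The result has 1 disconnected region.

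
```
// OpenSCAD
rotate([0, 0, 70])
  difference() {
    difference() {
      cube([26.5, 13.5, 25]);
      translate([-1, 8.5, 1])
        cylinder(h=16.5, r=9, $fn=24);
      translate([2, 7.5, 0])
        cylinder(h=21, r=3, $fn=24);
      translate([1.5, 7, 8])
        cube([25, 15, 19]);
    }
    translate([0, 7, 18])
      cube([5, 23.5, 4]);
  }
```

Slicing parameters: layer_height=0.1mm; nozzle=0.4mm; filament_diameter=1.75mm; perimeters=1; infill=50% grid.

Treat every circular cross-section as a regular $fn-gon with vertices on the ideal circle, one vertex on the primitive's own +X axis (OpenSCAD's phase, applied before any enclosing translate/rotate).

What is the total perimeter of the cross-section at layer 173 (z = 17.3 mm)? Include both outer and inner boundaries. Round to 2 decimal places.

60.13 mm

At z = 17.3 mm: the 26.5×13.5 cube contributes its full rectangle (perimeter 80.00 mm); the cylinder at (-1, 8.5): section is a regular 24-gon, circumradius r=9 (perimeter = 2·24·9.000·sin(180°/24) = 56.39 mm); the r=3 cylinder at (2, 7.5) gives a regular 24-gon of circumradius 3 (constant along its height) (perimeter = 2·24·3.000·sin(180°/24) = 18.80 mm); the 25×15 cube at (1.5, 7) contributes its full rectangle (perimeter 80.00 mm); Taking the first minus the rest: starting from the 26.5×13.5 cube, the r=9 cylinder at (-1, 8.5) partially overlaps it — only the 90.84 mm² overlap (of its 251.57 mm²) is removed, clipping the outline; the r=3 cylinder at (2, 7.5) misses the remaining region (no effect); the 25×15 cube at (1.5, 7) partially overlaps it — only the 123.10 mm² overlap (of its 375.00 mm²) is removed, clipping the outline — boundary = 60.13 mm; the cube at (0, 7) is absent (z outside [18, 22]); Taking the first minus the rest: none of the subtracted shapes is present at this height, so the result so far is unchanged — boundary = 60.13 mm; (rotated 70° about Z; rotation is an isometry so areas/perimeters/island counts are preserved). Overall, the cross-section is a single solid region. Total boundary length (outer) = 60.13 mm.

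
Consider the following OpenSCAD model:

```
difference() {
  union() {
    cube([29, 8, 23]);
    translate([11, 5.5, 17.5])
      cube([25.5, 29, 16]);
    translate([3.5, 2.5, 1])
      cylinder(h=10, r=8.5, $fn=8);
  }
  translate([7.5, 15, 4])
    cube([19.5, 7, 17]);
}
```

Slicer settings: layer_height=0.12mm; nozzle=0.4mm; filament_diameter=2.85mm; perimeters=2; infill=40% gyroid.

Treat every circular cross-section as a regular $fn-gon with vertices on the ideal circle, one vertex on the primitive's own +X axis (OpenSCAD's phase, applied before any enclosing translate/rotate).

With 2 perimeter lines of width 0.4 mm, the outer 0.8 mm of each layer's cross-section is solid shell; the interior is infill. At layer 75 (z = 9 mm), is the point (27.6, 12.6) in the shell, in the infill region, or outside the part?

outside

At z = 9 mm: the 29×8 cube contributes its full rectangle; the cube at (11, 5.5) is absent (z outside [17.5, 33.5]); the r=8.5 cylinder at (3.5, 2.5) contributes a regular 8-gon of circumradius 8.5; Merging all regions: the regions partially overlap (shared area 88.44 mm²), so overlapping operands fuse into one piece — 1 connected region; the cube at (7.5, 15) (footprint 19.5×7) is included at this height; Taking the first minus the rest: starting from the result so far, the 19.5×7 cube at (7.5, 15) misses the remaining region (no effect) — 1 connected region. Overall, the cross-section is a single solid region. The nearest boundary edge runs (9.72, 8.00)→(29.00, 8.00); distance from the point to it = 4.60 mm. The point is not inside any of the regions above, so it lies outside the cross-section (4.60 mm from the nearest boundary).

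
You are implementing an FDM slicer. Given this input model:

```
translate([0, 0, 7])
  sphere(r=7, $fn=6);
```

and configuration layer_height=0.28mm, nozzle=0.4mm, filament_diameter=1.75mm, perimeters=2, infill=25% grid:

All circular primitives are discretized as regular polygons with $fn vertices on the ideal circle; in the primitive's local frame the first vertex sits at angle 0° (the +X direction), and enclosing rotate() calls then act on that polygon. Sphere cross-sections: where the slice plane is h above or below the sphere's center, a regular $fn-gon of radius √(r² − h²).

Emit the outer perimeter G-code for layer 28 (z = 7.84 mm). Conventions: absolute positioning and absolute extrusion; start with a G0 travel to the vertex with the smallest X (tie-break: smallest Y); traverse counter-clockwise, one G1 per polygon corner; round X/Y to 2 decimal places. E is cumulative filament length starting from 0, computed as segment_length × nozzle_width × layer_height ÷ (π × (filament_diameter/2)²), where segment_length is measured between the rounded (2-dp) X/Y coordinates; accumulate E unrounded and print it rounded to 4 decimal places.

At z = 7.84 mm: the r=7 sphere contributes a regular 6-gon of circumradius √(7²−0.84²) = 6.949. The outline is a single polygon with 6 vertices. Extrusion per mm of travel: 0.4 × 0.28 / (π × 0.875²) = 0.046564. Accumulating E over each segment gives final E = 1.9414.

G0 X-6.95 Y0.00 Z7.84
G1 X-3.47 Y-6.02 E0.3238
G1 X3.47 Y-6.02 E0.6469
G1 X6.95 Y0.00 E0.9707
G1 X3.47 Y6.02 E1.2945
G1 X-3.47 Y6.02 E1.6177
G1 X-6.95 Y0.00 E1.9414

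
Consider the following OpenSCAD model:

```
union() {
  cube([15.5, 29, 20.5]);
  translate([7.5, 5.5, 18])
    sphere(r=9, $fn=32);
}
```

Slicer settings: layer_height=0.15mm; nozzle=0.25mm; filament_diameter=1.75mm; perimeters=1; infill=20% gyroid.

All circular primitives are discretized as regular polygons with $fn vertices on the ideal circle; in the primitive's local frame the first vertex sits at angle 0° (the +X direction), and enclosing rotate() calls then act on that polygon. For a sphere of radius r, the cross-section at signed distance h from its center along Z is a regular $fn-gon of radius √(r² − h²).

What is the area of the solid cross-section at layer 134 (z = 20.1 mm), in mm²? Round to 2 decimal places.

At z = 20.1 mm: the cube (footprint 15.5×29) is included at this height (area 449.50 mm²); the r=9 sphere at (7.5, 5.5) contributes a regular 32-gon of circumradius √(9²−2.1²) = 8.752 (area = (32/2)·8.752²·sin(360°/32) = 239.07 mm²); Combining (union): the regions partially overlap — summed areas 688.57 mm² minus the doubly-counted overlap 197.93 mm² gives 490.64 mm² — area = 490.64 mm². Overall, the cross-section is a single solid region. Net area = 490.64 mm².

490.64 mm²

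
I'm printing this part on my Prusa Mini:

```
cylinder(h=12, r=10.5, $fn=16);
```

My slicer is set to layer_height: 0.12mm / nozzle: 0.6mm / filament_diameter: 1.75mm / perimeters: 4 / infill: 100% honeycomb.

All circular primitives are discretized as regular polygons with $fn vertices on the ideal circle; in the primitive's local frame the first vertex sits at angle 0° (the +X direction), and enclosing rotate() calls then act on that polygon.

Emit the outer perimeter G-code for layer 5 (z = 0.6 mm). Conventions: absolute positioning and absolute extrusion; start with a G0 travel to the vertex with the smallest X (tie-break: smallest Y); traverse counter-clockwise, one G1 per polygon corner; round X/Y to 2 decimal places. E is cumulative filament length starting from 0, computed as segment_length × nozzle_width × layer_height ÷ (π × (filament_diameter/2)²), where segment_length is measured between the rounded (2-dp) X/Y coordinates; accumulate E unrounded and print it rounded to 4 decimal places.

At z = 0.6 mm: the r=10.5 cylinder gives a regular 16-gon of circumradius 10.5 (constant along its height). The outline is a single polygon with 16 vertices. Extrusion per mm of travel: 0.6 × 0.12 / (π × 0.875²) = 0.029934. Accumulating E over each segment gives final E = 1.9619.

G0 X-10.50 Y0.00 Z0.60
G1 X-9.70 Y-4.02 E0.1227
G1 X-7.42 Y-7.42 E0.2452
G1 X-4.02 Y-9.70 E0.3678
G1 X0.00 Y-10.50 E0.4905
G1 X4.02 Y-9.70 E0.6132
G1 X7.42 Y-7.42 E0.7357
G1 X9.70 Y-4.02 E0.8583
G1 X10.50 Y0.00 E0.9809
G1 X9.70 Y4.02 E1.1036
G1 X7.42 Y7.42 E1.2262
G1 X4.02 Y9.70 E1.3487
G1 X0.00 Y10.50 E1.4714
G1 X-4.02 Y9.70 E1.5941
G1 X-7.42 Y7.42 E1.7167
G1 X-9.70 Y4.02 E1.8392
G1 X-10.50 Y0.00 E1.9619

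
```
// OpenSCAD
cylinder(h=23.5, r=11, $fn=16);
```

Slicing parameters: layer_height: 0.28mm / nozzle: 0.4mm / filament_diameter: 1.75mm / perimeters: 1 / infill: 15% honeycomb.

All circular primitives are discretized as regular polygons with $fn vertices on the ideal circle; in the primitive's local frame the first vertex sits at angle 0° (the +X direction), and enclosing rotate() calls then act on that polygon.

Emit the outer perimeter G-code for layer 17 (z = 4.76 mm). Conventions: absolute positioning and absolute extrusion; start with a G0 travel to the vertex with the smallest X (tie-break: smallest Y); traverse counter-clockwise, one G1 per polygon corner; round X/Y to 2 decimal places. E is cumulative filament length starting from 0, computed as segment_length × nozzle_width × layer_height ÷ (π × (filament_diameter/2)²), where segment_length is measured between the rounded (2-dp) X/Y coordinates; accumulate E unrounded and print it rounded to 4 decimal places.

G0 X-11.00 Y0.00 Z4.76
G1 X-10.16 Y-4.21 E0.1999
G1 X-7.78 Y-7.78 E0.3997
G1 X-4.21 Y-10.16 E0.5995
G1 X0.00 Y-11.00 E0.7994
G1 X4.21 Y-10.16 E0.9993
G1 X7.78 Y-7.78 E1.1991
G1 X10.16 Y-4.21 E1.3989
G1 X11.00 Y0.00 E1.5988
G1 X10.16 Y4.21 E1.7987
G1 X7.78 Y7.78 E1.9984
G1 X4.21 Y10.16 E2.1982
G1 X0.00 Y11.00 E2.3981
G1 X-4.21 Y10.16 E2.5980
G1 X-7.78 Y7.78 E2.7978
G1 X-10.16 Y4.21 E2.9976
G1 X-11.00 Y0.00 E3.1975

At z = 4.76 mm: the r=11 cylinder gives a regular 16-gon of circumradius 11 (constant along its height). The outline is a single polygon with 16 vertices. Extrusion per mm of travel: 0.4 × 0.28 / (π × 0.875²) = 0.046564. Accumulating E over each segment gives final E = 3.1975.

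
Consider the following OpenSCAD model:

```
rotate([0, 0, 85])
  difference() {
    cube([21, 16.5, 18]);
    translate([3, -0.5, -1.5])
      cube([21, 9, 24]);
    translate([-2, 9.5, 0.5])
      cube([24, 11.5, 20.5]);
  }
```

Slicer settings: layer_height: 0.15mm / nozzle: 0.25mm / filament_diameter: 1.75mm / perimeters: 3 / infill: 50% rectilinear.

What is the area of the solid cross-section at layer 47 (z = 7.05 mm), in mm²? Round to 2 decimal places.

46.50 mm²

At z = 7.05 mm: the cube (footprint 21×16.5) is included at this height (area 346.50 mm²); the cube at (3, -0.5) (footprint 21×9) is included at this height (area 189.00 mm²); the 24×11.5 cube at (-2, 9.5) contributes its full rectangle (area 276.00 mm²); Taking the first minus the rest: starting from the 21×16.5 cube (346.50 mm²), the 21×9 cube at (3, -0.5) partially overlaps it — only the 153.00 mm² overlap (of its 189.00 mm²) is removed, clipping the outline; the 24×11.5 cube at (-2, 9.5) partially overlaps it — only the 147.00 mm² overlap (of its 276.00 mm²) is removed, clipping the outline — area = 46.50 mm²; (whole slice rotated 85° about Z — lengths, areas and connectivity unchanged). Overall, the cross-section is a single solid region. Net area = 46.50 mm².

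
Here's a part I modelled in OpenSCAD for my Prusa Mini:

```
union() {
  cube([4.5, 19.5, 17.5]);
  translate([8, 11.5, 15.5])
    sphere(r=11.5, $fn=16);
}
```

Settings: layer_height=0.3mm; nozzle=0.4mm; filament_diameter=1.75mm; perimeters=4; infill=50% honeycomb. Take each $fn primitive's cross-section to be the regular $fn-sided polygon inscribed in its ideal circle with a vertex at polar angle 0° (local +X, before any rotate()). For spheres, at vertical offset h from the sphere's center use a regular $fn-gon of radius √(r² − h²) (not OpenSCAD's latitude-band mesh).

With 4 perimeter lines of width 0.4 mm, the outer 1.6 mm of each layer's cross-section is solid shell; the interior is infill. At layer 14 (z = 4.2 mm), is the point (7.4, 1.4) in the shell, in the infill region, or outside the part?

At z = 4.2 mm: the cube (footprint 4.5×19.5) is included at this height; the sphere at (8, 11.5): section is a regular 16-gon, circumradius = √(r²−h²) = √(11.5²−11.3²) = 2.135; Taking the union: the 2 present regions are separate (no shared area or edge), so areas and boundary lengths simply add and each stays a separate island — 2 connected regions. Overall, the cross-section has 2 separate islands. The nearest boundary edge runs (4.50, 19.50)→(4.50, 0.00); distance from the point to it = 2.90 mm. The point is not inside any of the regions above, so it lies outside the cross-section (2.90 mm from the nearest boundary).

outside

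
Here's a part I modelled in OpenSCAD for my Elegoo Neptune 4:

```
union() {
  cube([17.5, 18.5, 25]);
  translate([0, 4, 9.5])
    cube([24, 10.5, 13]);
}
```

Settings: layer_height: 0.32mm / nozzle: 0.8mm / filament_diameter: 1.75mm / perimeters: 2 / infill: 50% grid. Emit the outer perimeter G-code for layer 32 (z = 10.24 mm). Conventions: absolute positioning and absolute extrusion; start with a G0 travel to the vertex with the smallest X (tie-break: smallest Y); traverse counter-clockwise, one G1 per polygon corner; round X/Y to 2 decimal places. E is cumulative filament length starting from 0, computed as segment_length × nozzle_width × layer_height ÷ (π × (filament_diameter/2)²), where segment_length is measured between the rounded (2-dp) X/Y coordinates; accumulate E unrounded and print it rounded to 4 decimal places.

At z = 10.24 mm: the cube (footprint 17.5×18.5) is included at this height; the 24×10.5 cube at (0, 4) contributes its full rectangle; Taking the union: the regions partially overlap (shared area 183.75 mm²), so overlapping operands fuse into one piece — 1 connected region. The outline is a single polygon with 8 vertices. Extrusion per mm of travel: 0.8 × 0.32 / (π × 0.875²) = 0.106432. Accumulating E over each segment gives final E = 9.0468.

G0 X0.00 Y0.00 Z10.24
G1 X17.50 Y0.00 E1.8626
G1 X17.50 Y4.00 E2.2883
G1 X24.00 Y4.00 E2.9801
G1 X24.00 Y14.50 E4.0976
G1 X17.50 Y14.50 E4.7895
G1 X17.50 Y18.50 E5.2152
G1 X0.00 Y18.50 E7.0778
G1 X0.00 Y0.00 E9.0468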